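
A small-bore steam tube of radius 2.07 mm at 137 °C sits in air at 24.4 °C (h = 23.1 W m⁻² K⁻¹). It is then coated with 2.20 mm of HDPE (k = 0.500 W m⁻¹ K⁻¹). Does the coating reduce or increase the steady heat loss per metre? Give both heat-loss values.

increases: 33.8 → 61.1 W/m

Critical radius for a cylinder: r_cr = k/h = 0.0216 m = 2.16 cm.
Outer radius after coating: r₂ = 0.00207 + 0.00220 = 0.00427 m.
Since r₁ < r_cr and r₂ ≤ r_cr, the coating moves toward the maximum at r_cr — heat loss rises.
Bare: R = 1/(2πr₁h) = 3.328 m·K/W; Q = 112.6/3.328 = 33.8 W/m.
Coated: R = R_cond + R_conv = 1.844 m·K/W; Q = 112.6/1.844 = 61.1 W/m.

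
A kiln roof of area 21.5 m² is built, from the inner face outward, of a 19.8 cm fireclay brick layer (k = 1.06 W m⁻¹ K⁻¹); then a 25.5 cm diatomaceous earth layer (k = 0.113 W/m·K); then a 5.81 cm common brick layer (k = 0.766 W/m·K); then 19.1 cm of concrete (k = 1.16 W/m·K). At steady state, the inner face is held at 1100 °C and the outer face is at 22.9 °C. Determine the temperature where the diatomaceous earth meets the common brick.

T = 119 °C

Treat each layer as a resistance in series:
  R_fireclay brick = L/(kA) = 0.198/(1.06·21.5) = 0.008688 K/W
  R_diatomaceous earth = L/(kA) = 0.255/(0.113·21.5) = 0.1050 K/W
  R_common brick = L/(kA) = 0.0581/(0.766·21.5) = 0.003528 K/W
  R_concrete = L/(kA) = 0.191/(1.16·21.5) = 0.007658 K/W
ΣR = 0.008688 + 0.1050 + 0.003528 + 0.007658 = 0.1249 K/W
Q = ΔT/ΣR = (1100 °C − 22.9 °C)/0.1249 = 8624 W
From the inner boundary to the diatomaceous earth/common brick interface, ΣR_partial = 0.1137 K/W.
T_interface = T_in − Q·ΣR_partial = 1100 °C − (8624)(0.1137) = 119 °C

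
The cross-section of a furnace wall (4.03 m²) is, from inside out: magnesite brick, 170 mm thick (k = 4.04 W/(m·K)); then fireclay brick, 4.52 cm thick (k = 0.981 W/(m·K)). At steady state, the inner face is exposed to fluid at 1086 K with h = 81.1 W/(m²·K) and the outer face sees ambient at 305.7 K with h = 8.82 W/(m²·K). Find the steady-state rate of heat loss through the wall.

Q = 14700 W

Resistance network (inner→outer):
  R_conv,in = 1/(hA) = 1/(81.1·4.03) = 0.003060 K/W
  R_magnesite brick = L/(kA) = 0.170/(4.04·4.03) = 0.01044 K/W
  R_fireclay brick = L/(kA) = 0.0452/(0.981·4.03) = 0.01143 K/W
  R_conv,out = 1/(hA) = 1/(8.82·4.03) = 0.02813 K/W
ΣR = 0.003060 + 0.01044 + 0.01143 + 0.02813 = 0.05306 K/W
Q = ΔT/ΣR = (1086 K − 305.7 K)/0.05306 = 14700 W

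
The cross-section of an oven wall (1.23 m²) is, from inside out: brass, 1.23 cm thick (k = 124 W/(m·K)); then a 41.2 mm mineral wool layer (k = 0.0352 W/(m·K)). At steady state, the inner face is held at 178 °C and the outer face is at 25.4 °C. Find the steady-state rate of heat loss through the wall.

Q = 160 W

Resistance network (inner→outer):
  R_brass = L/(kA) = 0.0123/(124·1.23) = 8.065×10^-5 K/W
  R_mineral wool = L/(kA) = 0.0412/(0.0352·1.23) = 0.9516 K/W
ΣR = 8.065×10^-5 + 0.9516 = 0.9517 K/W
Q = ΔT/ΣR = (178 °C − 25.4 °C)/0.9517 = 160 W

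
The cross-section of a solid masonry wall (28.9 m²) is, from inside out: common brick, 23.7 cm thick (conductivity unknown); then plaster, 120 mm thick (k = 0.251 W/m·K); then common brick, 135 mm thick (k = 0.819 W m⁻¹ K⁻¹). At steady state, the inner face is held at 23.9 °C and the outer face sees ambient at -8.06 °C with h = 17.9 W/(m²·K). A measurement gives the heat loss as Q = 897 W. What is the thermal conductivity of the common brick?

ΣR = ΔT/Q = |23.9 − -8.06|/897 = 0.03563 K/W
Known resistances:
  R_plaster = L/(kA) = 0.120/(0.251·28.9) = 0.01654 K/W
  R_common brick = L/(kA) = 0.135/(0.819·28.9) = 0.005704 K/W
  R_conv,out = 1/(hA) = 1/(17.9·28.9) = 0.001933 K/W
R_common brick = ΣR − ΣR_known = 0.03563 − 0.02418 = 0.01145 K/W
L/(kA) = 0.01145 ⇒ k = 0.237/(0.01145·28.9) = 0.716 W/m·K

k = 0.716 W/m·K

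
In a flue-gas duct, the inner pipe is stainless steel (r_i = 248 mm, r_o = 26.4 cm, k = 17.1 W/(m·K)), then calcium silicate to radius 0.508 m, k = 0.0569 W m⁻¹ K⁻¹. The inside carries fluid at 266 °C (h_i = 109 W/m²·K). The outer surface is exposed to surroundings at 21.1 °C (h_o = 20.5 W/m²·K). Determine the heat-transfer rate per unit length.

Q' = 132 W/m

Treat each layer as a resistance in series:
  R'_conv,in = 1/(2πr h) = 1/(2π·0.248·109) = 0.005888 m·K/W
  R'_stainless steel = ln(0.264/0.248)/(2πk) = 0.06252/(2π·17.1) = 5.819×10^-4 m·K/W
  R'_calcium silicate = ln(0.508/0.264)/(2πk) = 0.6545/(2π·0.0569) = 1.831 m·K/W
  R'_conv,out = 1/(2πr h) = 1/(2π·0.508·20.5) = 0.01528 m·K/W
ΣR = 0.005888 + 5.819×10^-4 + 1.831 + 0.01528 = 1.853 m·K/W
Q' = ΔT/ΣR = (266 °C − 21.1 °C)/1.853 = 132 W/m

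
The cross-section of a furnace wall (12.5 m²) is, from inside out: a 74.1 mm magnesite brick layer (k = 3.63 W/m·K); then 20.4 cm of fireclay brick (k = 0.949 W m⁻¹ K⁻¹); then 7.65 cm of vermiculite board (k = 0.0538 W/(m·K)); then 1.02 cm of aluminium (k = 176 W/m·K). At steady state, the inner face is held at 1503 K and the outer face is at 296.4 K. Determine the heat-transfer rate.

Q = 9.10 kW

Series thermal resistances, inner to outer:
  R_magnesite brick = L/(kA) = 0.0741/(3.63·12.5) = 0.001633 K/W
  R_fireclay brick = L/(kA) = 0.204/(0.949·12.5) = 0.01720 K/W
  R_vermiculite board = L/(kA) = 0.0765/(0.0538·12.5) = 0.1138 K/W
  R_aluminium = L/(kA) = 0.0102/(176·12.5) = 4.636×10^-6 K/W
ΣR = 0.001633 + 0.01720 + 0.1138 + 4.636×10^-6 = 0.1326 K/W
Q = ΔT/ΣR = (1503 K − 296.4 K)/0.1326 = 9100 W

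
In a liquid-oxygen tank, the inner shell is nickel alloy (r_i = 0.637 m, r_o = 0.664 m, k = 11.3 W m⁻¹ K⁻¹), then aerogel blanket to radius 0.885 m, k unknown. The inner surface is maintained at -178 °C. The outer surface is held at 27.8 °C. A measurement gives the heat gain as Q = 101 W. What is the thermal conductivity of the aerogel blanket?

ΣR = ΔT/Q = |-178 − 27.8|/101 = 2.038 K/W
Known resistances:
  R_nickel alloy = (1/0.637 − 1/0.664)/(4πk) = 0.06383/(4π·11.3) = 4.495×10^-4 K/W
R_aerogel blanket = ΣR − ΣR_known = 2.038 − 4.495×10^-4 = 2.038 K/W
(1/r₁−1/r₂)/(4πk) = 2.038 ⇒ k = 0.3761/(4π·2.038) = 0.0147 W/m·K

k = 0.0147 W/m·K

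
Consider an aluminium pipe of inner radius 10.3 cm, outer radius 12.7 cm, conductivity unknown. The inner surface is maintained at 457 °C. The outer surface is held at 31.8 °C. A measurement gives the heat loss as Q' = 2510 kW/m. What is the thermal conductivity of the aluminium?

ΣR = ΔT/Q' = |457 − 31.8|/2.51×10^6 = 1.694×10^-4 m·K/W
ln(r₂/r₁)/(2πk) = 1.694×10^-4 ⇒ k = 0.2095/(2π·1.694×10^-4) = 197 W/m·K

k = 197 W/m·K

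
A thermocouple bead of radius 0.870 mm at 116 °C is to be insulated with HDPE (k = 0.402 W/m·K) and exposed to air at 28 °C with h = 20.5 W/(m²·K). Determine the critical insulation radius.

For a sphere, r_cr = 2k_ins/h = 2·0.402/20.5 = 0.0392 m = 3.92 cm

r_cr = 3.92 cm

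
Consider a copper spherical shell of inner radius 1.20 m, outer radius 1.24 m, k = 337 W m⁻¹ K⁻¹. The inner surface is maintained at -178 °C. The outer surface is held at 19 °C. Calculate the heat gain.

Q = 4πk·ΔT/(1/r₁ − 1/r₂) = 4π × 337 × 197 / (1/1.20 − 1/1.24) = 3.10×10^7 W

Q = 31000 kW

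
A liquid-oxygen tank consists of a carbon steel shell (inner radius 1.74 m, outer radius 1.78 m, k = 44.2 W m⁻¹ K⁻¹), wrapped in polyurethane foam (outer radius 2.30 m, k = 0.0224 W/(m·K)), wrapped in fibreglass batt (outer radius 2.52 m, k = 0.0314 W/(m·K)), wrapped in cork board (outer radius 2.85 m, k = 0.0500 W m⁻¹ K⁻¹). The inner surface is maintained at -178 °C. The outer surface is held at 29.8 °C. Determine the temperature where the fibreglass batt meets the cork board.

Resistance network (inner→outer):
  R_carbon steel = (1/1.74 − 1/1.78)/(4πk) = 0.01291/(4π·44.2) = 2.325×10^-5 K/W
  R_polyurethane foam = (1/1.78 − 1/2.30)/(4πk) = 0.1270/(4π·0.0224) = 0.4512 K/W
  R_fibreglass batt = (1/2.30 − 1/2.52)/(4πk) = 0.03796/(4π·0.0314) = 0.09620 K/W
  R_cork board = (1/2.52 − 1/2.85)/(4πk) = 0.04595/(4π·0.0500) = 0.07313 K/W
ΣR = 2.325×10^-5 + 0.4512 + 0.09620 + 0.07313 = 0.6206 K/W
Q = ΔT/ΣR = (-178 °C − 29.8 °C)/0.6206 = -334.8 W
From the inner boundary to the fibreglass batt/cork board interface, ΣR_partial = 0.5474 K/W.
T_interface = T_in − Q·ΣR_partial = -178 °C − (-334.8)(0.5474) = 5.3 °C

T = 5.3 °C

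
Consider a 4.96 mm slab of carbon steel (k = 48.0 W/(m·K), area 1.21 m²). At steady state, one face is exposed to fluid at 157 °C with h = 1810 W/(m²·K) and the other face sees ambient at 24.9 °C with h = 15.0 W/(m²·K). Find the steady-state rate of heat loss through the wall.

Q = 2.37 kW

Series thermal resistances, inner to outer:
  R_conv,in = 1/(hA) = 1/(1810·1.21) = 4.566×10^-4 K/W
  R_carbon steel = L/(kA) = 0.00496/(48.0·1.21) = 8.540×10^-5 K/W
  R_conv,out = 1/(hA) = 1/(15.0·1.21) = 0.05510 K/W
ΣR = 4.566×10^-4 + 8.540×10^-5 + 0.05510 = 0.05564 K/W
Q = ΔT/ΣR = (157 °C − 24.9 °C)/0.05564 = 2370 W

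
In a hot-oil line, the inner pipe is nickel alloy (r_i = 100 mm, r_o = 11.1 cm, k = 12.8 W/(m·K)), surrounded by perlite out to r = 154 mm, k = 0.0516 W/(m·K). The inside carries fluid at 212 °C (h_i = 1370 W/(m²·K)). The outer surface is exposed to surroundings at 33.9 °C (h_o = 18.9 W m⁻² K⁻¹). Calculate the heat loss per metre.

Treat each layer as a resistance in series:
  R'_conv,in = 1/(2πr h) = 1/(2π·0.100·1370) = 0.001162 m·K/W
  R'_nickel alloy = ln(0.111/0.100)/(2πk) = 0.1044/(2π·12.8) = 0.001298 m·K/W
  R'_perlite = ln(0.154/0.111)/(2πk) = 0.3274/(2π·0.0516) = 1.010 m·K/W
  R'_conv,out = 1/(2πr h) = 1/(2π·0.154·18.9) = 0.05468 m·K/W
ΣR = 0.001162 + 0.001298 + 1.010 + 0.05468 = 1.067 m·K/W
Q' = ΔT/ΣR = (212 °C − 33.9 °C)/1.067 = 167 W/m

Q' = 167 W/m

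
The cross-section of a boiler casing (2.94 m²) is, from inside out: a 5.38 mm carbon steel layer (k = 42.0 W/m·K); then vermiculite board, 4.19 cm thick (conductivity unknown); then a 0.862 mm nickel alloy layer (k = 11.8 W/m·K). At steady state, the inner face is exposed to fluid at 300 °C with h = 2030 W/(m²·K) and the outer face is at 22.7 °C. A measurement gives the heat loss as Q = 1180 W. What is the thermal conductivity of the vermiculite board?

ΣR = ΔT/Q = |300 − 22.7|/1180 = 0.2350 K/W
Known resistances:
  R_conv,in = 1/(hA) = 1/(2030·2.94) = 1.676×10^-4 K/W
  R_carbon steel = L/(kA) = 0.00538/(42.0·2.94) = 4.357×10^-5 K/W
  R_nickel alloy = L/(kA) = 8.62×10^-4/(11.8·2.94) = 2.485×10^-5 K/W
R_vermiculite board = ΣR − ΣR_known = 0.2350 − 2.360×10^-4 = 0.2348 K/W
L/(kA) = 0.2348 ⇒ k = 0.0419/(0.2348·2.94) = 0.0607 W/m·K

k = 0.0607 W/m·K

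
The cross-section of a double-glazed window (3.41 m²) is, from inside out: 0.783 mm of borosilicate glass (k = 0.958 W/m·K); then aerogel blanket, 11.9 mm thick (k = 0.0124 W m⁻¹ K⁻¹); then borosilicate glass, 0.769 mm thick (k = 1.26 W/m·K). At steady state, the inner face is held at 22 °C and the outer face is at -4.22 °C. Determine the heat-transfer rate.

Q = 93.0 W

Resistance network (inner→outer):
  R_borosilicate glass = L/(kA) = 7.83×10^-4/(0.958·3.41) = 2.397×10^-4 K/W
  R_aerogel blanket = L/(kA) = 0.0119/(0.0124·3.41) = 0.2814 K/W
  R_borosilicate glass = L/(kA) = 7.69×10^-4/(1.26·3.41) = 1.790×10^-4 K/W
ΣR = 2.397×10^-4 + 0.2814 + 1.790×10^-4 = 0.2818 K/W
Q = ΔT/ΣR = (22 °C − -4.22 °C)/0.2818 = 93.0 W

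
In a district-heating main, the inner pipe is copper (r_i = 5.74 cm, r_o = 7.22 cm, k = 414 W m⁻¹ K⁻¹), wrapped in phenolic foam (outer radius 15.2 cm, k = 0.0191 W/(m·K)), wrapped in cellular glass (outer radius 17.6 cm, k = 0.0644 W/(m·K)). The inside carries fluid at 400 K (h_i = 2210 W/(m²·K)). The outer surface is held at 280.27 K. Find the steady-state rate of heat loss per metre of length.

Series thermal resistances, inner to outer:
  R'_conv,in = 1/(2πr h) = 1/(2π·0.0574·2210) = 0.001255 m·K/W
  R'_copper = ln(0.0722/0.0574)/(2πk) = 0.2294/(2π·414) = 8.819×10^-5 m·K/W
  R'_phenolic foam = ln(0.152/0.0722)/(2πk) = 0.7444/(2π·0.0191) = 6.203 m·K/W
  R'_cellular glass = ln(0.176/0.152)/(2πk) = 0.1466/(2π·0.0644) = 0.3623 m·K/W
ΣR = 0.001255 + 8.819×10^-5 + 6.203 + 0.3623 = 6.567 m·K/W
Q' = ΔT/ΣR = (400 K − 280.27 K)/6.567 = 18.2 W/m

Q' = 18.2 W/m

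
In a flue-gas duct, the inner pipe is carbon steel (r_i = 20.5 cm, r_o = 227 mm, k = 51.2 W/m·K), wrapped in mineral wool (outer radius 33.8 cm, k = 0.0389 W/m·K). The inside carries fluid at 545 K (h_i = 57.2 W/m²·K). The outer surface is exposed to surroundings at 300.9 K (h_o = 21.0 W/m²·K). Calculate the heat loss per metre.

Treat each layer as a resistance in series:
  R'_conv,in = 1/(2πr h) = 1/(2π·0.205·57.2) = 0.01357 m·K/W
  R'_carbon steel = ln(0.227/0.205)/(2πk) = 0.1019/(2π·51.2) = 3.169×10^-4 m·K/W
  R'_mineral wool = ln(0.338/0.227)/(2πk) = 0.3981/(2π·0.0389) = 1.629 m·K/W
  R'_conv,out = 1/(2πr h) = 1/(2π·0.338·21.0) = 0.02242 m·K/W
ΣR = 0.01357 + 3.169×10^-4 + 1.629 + 0.02242 = 1.665 m·K/W
Q' = ΔT/ΣR = (545 K − 300.9 K)/1.665 = 147 W/m

Q' = 147 W/m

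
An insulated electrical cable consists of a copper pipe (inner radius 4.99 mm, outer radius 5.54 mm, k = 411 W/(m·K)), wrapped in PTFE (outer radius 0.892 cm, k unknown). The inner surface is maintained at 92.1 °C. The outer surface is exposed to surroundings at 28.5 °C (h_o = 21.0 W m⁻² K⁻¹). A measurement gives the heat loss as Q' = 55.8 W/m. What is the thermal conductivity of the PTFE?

ΣR = ΔT/Q' = |92.1 − 28.5|/55.8 = 1.140 m·K/W
Known resistances:
  R'_copper = ln(0.00554/0.00499)/(2πk) = 0.1046/(2π·411) = 4.049×10^-5 m·K/W
  R'_conv,out = 1/(2πr h) = 1/(2π·0.00892·21.0) = 0.8496 m·K/W
R_PTFE = ΣR − ΣR_known = 1.140 − 0.8496 = 0.2904 m·K/W
ln(r₂/r₁)/(2πk) = 0.2904 ⇒ k = 0.4763/(2π·0.2904) = 0.261 W/m·K

k = 0.261 W/m·K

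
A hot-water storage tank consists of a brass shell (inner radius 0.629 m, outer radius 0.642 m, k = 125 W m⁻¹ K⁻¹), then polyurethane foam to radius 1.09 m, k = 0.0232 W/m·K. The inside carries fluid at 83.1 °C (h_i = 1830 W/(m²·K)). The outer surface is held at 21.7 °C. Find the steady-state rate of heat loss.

Treat each layer as a resistance in series:
  R_conv,in = 1/(4πr²h) = 1/(4π·0.629²·1830) = 1.099×10^-4 K/W
  R_brass = (1/0.629 − 1/0.642)/(4πk) = 0.03219/(4π·125) = 2.049×10^-5 K/W
  R_polyurethane foam = (1/0.642 − 1/1.09)/(4πk) = 0.6402/(4π·0.0232) = 2.196 K/W
ΣR = 1.099×10^-4 + 2.049×10^-5 + 2.196 = 2.196 K/W
Q = ΔT/ΣR = (83.1 °C − 21.7 °C)/2.196 = 28.0 W

Q = 28.0 W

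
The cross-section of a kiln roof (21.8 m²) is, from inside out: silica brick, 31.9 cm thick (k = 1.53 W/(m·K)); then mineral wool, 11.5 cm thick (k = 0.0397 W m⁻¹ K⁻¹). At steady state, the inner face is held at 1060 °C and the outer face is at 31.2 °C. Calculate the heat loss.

Q = 7220 W

Series thermal resistances, inner to outer:
  R_silica brick = L/(kA) = 0.319/(1.53·21.8) = 0.009564 K/W
  R_mineral wool = L/(kA) = 0.115/(0.0397·21.8) = 0.1329 K/W
ΣR = 0.009564 + 0.1329 = 0.1425 K/W
Q = ΔT/ΣR = (1060 °C − 31.2 °C)/0.1425 = 7220 W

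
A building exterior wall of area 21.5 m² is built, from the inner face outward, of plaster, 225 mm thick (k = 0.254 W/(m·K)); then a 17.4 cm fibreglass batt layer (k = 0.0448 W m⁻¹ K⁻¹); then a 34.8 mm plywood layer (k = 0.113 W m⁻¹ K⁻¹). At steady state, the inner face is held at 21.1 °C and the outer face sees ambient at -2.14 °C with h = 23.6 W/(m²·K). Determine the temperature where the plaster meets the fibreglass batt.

T = 17.1 °C

Series thermal resistances, inner to outer:
  R_plaster = L/(kA) = 0.225/(0.254·21.5) = 0.04120 K/W
  R_fibreglass batt = L/(kA) = 0.174/(0.0448·21.5) = 0.1806 K/W
  R_plywood = L/(kA) = 0.0348/(0.113·21.5) = 0.01432 K/W
  R_conv,out = 1/(hA) = 1/(23.6·21.5) = 0.001971 K/W
ΣR = 0.04120 + 0.1806 + 0.01432 + 0.001971 = 0.2381 K/W
Q = ΔT/ΣR = (21.1 °C − -2.14 °C)/0.2381 = 97.61 W
From the inner boundary to the plaster/fibreglass batt interface, ΣR_partial = 0.04120 K/W.
T_interface = T_in − Q·ΣR_partial = 21.1 °C − (97.61)(0.04120) = 17.1 °C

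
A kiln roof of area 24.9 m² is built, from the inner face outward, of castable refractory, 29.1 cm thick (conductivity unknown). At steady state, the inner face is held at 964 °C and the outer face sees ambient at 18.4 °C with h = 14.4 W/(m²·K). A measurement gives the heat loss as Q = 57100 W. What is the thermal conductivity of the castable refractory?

ΣR = ΔT/Q = |964 − 18.4|/57100 = 0.01656 K/W
Known resistances:
  R_conv,out = 1/(hA) = 1/(14.4·24.9) = 0.002789 K/W
R_castable refractory = ΣR − ΣR_known = 0.01656 − 0.002789 = 0.01377 K/W
L/(kA) = 0.01377 ⇒ k = 0.291/(0.01377·24.9) = 0.849 W/m·K

k = 0.849 W/m·K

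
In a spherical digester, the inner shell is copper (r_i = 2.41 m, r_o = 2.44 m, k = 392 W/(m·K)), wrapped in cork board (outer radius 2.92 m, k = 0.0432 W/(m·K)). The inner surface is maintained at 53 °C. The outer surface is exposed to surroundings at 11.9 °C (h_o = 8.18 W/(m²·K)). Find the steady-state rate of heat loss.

Q = 328 W

Treat each layer as a resistance in series:
  R_copper = (1/2.41 − 1/2.44)/(4πk) = 0.005102/(4π·392) = 1.036×10^-6 K/W
  R_cork board = (1/2.44 − 1/2.92)/(4πk) = 0.06737/(4π·0.0432) = 0.1241 K/W
  R_conv,out = 1/(4πr²h) = 1/(4π·2.92²·8.18) = 0.001141 K/W
ΣR = 1.036×10^-6 + 0.1241 + 0.001141 = 0.1252 K/W
Q = ΔT/ΣR = (53 °C − 11.9 °C)/0.1252 = 328 W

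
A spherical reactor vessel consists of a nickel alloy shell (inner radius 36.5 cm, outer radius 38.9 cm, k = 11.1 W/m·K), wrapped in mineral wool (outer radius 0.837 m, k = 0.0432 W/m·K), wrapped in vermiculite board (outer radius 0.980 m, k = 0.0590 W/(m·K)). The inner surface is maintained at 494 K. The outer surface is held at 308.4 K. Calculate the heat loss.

Q = 67.0 W

Treat each layer as a resistance in series:
  R_nickel alloy = (1/0.365 − 1/0.389)/(4πk) = 0.1690/(4π·11.1) = 0.001212 K/W
  R_mineral wool = (1/0.389 − 1/0.837)/(4πk) = 1.376/(4π·0.0432) = 2.535 K/W
  R_vermiculite board = (1/0.837 − 1/0.980)/(4πk) = 0.1743/(4π·0.0590) = 0.2351 K/W
ΣR = 0.001212 + 2.535 + 0.2351 = 2.771 K/W
Q = ΔT/ΣR = (494 K − 308.4 K)/2.771 = 67.0 W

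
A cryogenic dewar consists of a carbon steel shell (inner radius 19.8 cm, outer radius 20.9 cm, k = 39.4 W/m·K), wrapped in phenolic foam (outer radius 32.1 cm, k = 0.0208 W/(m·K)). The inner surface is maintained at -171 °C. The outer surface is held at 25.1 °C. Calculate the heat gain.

Q = 30.7 W

Series thermal resistances, inner to outer:
  R_carbon steel = (1/0.198 − 1/0.209)/(4πk) = 0.2658/(4π·39.4) = 5.369×10^-4 K/W
  R_phenolic foam = (1/0.209 − 1/0.321)/(4πk) = 1.669/(4π·0.0208) = 6.387 K/W
ΣR = 5.369×10^-4 + 6.387 = 6.388 K/W
Q = ΔT/ΣR = (-171 °C − 25.1 °C)/6.388 = -30.7 W
(Negative Q ⇒ heat flows inward; heat gain = 30.7 W.)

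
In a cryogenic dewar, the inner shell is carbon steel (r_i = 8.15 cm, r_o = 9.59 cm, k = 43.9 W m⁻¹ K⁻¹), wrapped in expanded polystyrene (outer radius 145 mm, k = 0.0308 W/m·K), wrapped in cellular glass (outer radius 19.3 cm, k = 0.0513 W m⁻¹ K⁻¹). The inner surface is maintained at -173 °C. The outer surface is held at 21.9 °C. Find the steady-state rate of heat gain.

Resistance network (inner→outer):
  R_carbon steel = (1/0.0815 − 1/0.0959)/(4πk) = 1.842/(4π·43.9) = 0.003340 K/W
  R_expanded polystyrene = (1/0.0959 − 1/0.145)/(4πk) = 3.531/(4π·0.0308) = 9.123 K/W
  R_cellular glass = (1/0.145 − 1/0.193)/(4πk) = 1.715/(4π·0.0513) = 2.661 K/W
ΣR = 0.003340 + 9.123 + 2.661 = 11.79 K/W
Q = ΔT/ΣR = (-173 °C − 21.9 °C)/11.79 = -16.5 W
(Negative Q ⇒ heat flows inward; heat gain = 16.5 W.)

Q = 16.5 W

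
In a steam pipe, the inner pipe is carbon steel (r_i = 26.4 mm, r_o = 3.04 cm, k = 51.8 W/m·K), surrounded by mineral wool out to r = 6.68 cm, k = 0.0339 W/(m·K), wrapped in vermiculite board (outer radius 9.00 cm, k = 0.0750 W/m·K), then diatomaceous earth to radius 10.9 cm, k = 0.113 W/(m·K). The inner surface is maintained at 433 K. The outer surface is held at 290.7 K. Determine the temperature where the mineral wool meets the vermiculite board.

Resistance network (inner→outer):
  R'_carbon steel = ln(0.0304/0.0264)/(2πk) = 0.1411/(2π·51.8) = 4.335×10^-4 m·K/W
  R'_mineral wool = ln(0.0668/0.0304)/(2πk) = 0.7873/(2π·0.0339) = 3.696 m·K/W
  R'_vermiculite board = ln(0.0900/0.0668)/(2πk) = 0.2981/(2π·0.0750) = 0.6326 m·K/W
  R'_diatomaceous earth = ln(0.109/0.0900)/(2πk) = 0.1915/(2π·0.113) = 0.2698 m·K/W
ΣR = 4.335×10^-4 + 3.696 + 0.6326 + 0.2698 = 4.599 m·K/W
Q' = ΔT/ΣR = (433 K − 290.7 K)/4.599 = 30.94 W/m
From the inner boundary to the mineral wool/vermiculite board interface, ΣR_partial = 3.696 m·K/W.
T_interface = T_in − Q'·ΣR_partial = 433 K − (30.94)(3.696) = 318.6 K

T = 318.6 K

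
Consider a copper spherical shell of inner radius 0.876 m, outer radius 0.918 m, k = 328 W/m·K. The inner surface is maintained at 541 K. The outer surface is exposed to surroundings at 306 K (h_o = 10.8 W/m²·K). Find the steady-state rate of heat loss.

Q = 26.8 kW

Treat each layer as a resistance in series:
  R_copper = (1/0.876 − 1/0.918)/(4πk) = 0.05223/(4π·328) = 1.267×10^-5 K/W
  R_conv,out = 1/(4πr²h) = 1/(4π·0.918²·10.8) = 0.008743 K/W
ΣR = 1.267×10^-5 + 0.008743 = 0.008756 K/W
Q = ΔT/ΣR = (541 K − 306 K)/0.008756 = 26800 W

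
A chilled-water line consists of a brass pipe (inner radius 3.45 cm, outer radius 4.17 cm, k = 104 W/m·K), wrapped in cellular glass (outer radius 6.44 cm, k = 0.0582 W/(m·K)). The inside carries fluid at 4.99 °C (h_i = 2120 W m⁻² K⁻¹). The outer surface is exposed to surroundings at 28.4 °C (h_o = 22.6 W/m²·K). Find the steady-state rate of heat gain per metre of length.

Resistance network (inner→outer):
  R'_conv,in = 1/(2πr h) = 1/(2π·0.0345·2120) = 0.002176 m·K/W
  R'_brass = ln(0.0417/0.0345)/(2πk) = 0.1895/(2π·104) = 2.901×10^-4 m·K/W
  R'_cellular glass = ln(0.0644/0.0417)/(2πk) = 0.4346/(2π·0.0582) = 1.189 m·K/W
  R'_conv,out = 1/(2πr h) = 1/(2π·0.0644·22.6) = 0.1094 m·K/W
ΣR = 0.002176 + 2.901×10^-4 + 1.189 + 0.1094 = 1.301 m·K/W
Q' = ΔT/ΣR = (4.99 °C − 28.4 °C)/1.301 = -18.0 W/m
(Negative Q' ⇒ heat flows inward; heat gain = 18.0 W/m.)

Q' = 18.0 W/m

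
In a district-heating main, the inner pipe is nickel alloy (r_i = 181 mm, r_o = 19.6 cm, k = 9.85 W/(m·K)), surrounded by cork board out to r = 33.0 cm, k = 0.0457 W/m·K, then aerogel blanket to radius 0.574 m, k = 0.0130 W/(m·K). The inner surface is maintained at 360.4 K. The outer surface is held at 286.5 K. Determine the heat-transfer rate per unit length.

Q' = 8.60 W/m

Treat each layer as a resistance in series:
  R'_nickel alloy = ln(0.196/0.181)/(2πk) = 0.07962/(2π·9.85) = 0.001286 m·K/W
  R'_cork board = ln(0.330/0.196)/(2πk) = 0.5210/(2π·0.0457) = 1.814 m·K/W
  R'_aerogel blanket = ln(0.574/0.330)/(2πk) = 0.5535/(2π·0.0130) = 6.777 m·K/W
ΣR = 0.001286 + 1.814 + 6.777 = 8.592 m·K/W
Q' = ΔT/ΣR = (360.4 K − 286.5 K)/8.592 = 8.60 W/m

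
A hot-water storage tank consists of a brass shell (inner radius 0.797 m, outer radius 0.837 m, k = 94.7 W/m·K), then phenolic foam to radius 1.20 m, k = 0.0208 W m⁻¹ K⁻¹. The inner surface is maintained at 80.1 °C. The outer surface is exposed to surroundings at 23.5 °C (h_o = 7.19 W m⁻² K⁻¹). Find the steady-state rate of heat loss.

Series thermal resistances, inner to outer:
  R_brass = (1/0.797 − 1/0.837)/(4πk) = 0.05996/(4π·94.7) = 5.039×10^-5 K/W
  R_phenolic foam = (1/0.837 − 1/1.20)/(4πk) = 0.3614/(4π·0.0208) = 1.383 K/W
  R_conv,out = 1/(4πr²h) = 1/(4π·1.20²·7.19) = 0.007686 K/W
ΣR = 5.039×10^-5 + 1.383 + 0.007686 = 1.391 K/W
Q = ΔT/ΣR = (80.1 °C − 23.5 °C)/1.391 = 40.7 W

Q = 40.7 W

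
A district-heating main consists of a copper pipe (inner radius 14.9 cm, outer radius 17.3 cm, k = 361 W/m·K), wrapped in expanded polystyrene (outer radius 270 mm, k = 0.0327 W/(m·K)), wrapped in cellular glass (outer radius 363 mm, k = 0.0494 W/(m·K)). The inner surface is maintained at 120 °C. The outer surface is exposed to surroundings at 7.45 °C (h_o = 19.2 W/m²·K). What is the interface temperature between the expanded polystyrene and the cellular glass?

Series thermal resistances, inner to outer:
  R'_copper = ln(0.173/0.149)/(2πk) = 0.1493/(2π·361) = 6.584×10^-5 m·K/W
  R'_expanded polystyrene = ln(0.270/0.173)/(2πk) = 0.4451/(2π·0.0327) = 2.167 m·K/W
  R'_cellular glass = ln(0.363/0.270)/(2πk) = 0.2960/(2π·0.0494) = 0.9536 m·K/W
  R'_conv,out = 1/(2πr h) = 1/(2π·0.363·19.2) = 0.02284 m·K/W
ΣR = 6.584×10^-5 + 2.167 + 0.9536 + 0.02284 = 3.144 m·K/W
Q' = ΔT/ΣR = (120 °C − 7.45 °C)/3.144 = 35.80 W/m
From the inner boundary to the expanded polystyrene/cellular glass interface, ΣR_partial = 2.167 m·K/W.
T_interface = T_in − Q'·ΣR_partial = 120 °C − (35.80)(2.167) = 42.4 °C

T = 42.4 °C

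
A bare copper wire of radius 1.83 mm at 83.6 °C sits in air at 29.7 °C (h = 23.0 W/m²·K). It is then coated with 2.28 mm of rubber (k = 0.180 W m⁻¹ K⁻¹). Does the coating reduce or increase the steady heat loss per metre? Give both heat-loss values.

Critical radius for a cylinder: r_cr = k/h = 0.00783 m = 0.783 cm.
Outer radius after coating: r₂ = 0.00183 + 0.00228 = 0.00411 m.
Since r₁ < r_cr and r₂ ≤ r_cr, the coating moves toward the maximum at r_cr — heat loss rises.
Bare: R = 1/(2πr₁h) = 3.781 m·K/W; Q = 53.9/3.781 = 14.3 W/m.
Coated: R = R_cond + R_conv = 2.399 m·K/W; Q = 53.9/2.399 = 22.5 W/m.

increases: 14.3 → 22.5 W/m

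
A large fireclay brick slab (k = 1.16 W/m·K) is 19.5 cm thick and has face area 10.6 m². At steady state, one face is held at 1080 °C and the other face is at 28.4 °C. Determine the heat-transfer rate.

Q = 66300 W

Q = kA·ΔT/L = 1.16 × 10.6 × |1080 °C − 28.4 °C| / 0.195 = 66300 W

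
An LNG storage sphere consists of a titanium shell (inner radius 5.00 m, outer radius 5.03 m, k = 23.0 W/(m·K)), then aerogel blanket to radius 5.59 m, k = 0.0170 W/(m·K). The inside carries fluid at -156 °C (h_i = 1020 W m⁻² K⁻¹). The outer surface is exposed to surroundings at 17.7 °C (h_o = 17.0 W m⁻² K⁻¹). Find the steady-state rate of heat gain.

Q = 1860 W

Resistance network (inner→outer):
  R_conv,in = 1/(4πr²h) = 1/(4π·5.00²·1020) = 3.121×10^-6 K/W
  R_titanium = (1/5.00 − 1/5.03)/(4πk) = 0.001193/(4π·23.0) = 4.127×10^-6 K/W
  R_aerogel blanket = (1/5.03 − 1/5.59)/(4πk) = 0.01992/(4π·0.0170) = 0.09323 K/W
  R_conv,out = 1/(4πr²h) = 1/(4π·5.59²·17.0) = 1.498×10^-4 K/W
ΣR = 3.121×10^-6 + 4.127×10^-6 + 0.09323 + 1.498×10^-4 = 0.09339 K/W
Q = ΔT/ΣR = (-156 °C − 17.7 °C)/0.09339 = -1860 W
(Negative Q ⇒ heat flows inward; heat gain = 1860 W.)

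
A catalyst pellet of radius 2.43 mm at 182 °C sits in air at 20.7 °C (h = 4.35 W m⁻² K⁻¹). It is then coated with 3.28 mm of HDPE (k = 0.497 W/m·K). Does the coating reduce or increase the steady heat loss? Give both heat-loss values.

increases: 0.0521 → 0.269 W

Critical radius for a sphere: r_cr = 2k/h = 0.229 m = 22.9 cm.
Outer radius after coating: r₂ = 0.00243 + 0.00328 = 0.00571 m.
Since r₁ < r_cr and r₂ ≤ r_cr, the coating moves toward the maximum at r_cr — heat loss rises.
Bare: R = 1/(4πr₁²h) = 3098 K/W; Q = 161.3/3098 = 0.0521 W.
Coated: R = R_cond + R_conv = 598.9 K/W; Q = 161.3/598.9 = 0.269 W.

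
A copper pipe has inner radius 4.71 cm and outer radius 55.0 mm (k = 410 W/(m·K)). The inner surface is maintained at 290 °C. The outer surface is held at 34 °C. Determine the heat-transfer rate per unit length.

Q' = 2πk·ΔT/ln(r₂/r₁) = 2π × 410 × 256 / ln(0.0550/0.0471) = 4.25×10^6 W/m

Q' = 4250 kW/m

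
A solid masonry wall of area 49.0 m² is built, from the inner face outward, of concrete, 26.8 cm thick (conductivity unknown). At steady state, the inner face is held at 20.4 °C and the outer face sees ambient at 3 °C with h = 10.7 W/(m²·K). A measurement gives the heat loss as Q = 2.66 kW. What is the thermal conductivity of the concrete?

ΣR = ΔT/Q = |20.4 − 3|/2660 = 0.006541 K/W
Known resistances:
  R_conv,out = 1/(hA) = 1/(10.7·49.0) = 0.001907 K/W
R_concrete = ΣR − ΣR_known = 0.006541 − 0.001907 = 0.004634 K/W
L/(kA) = 0.004634 ⇒ k = 0.268/(0.004634·49.0) = 1.18 W/m·K

k = 1.18 W/m·K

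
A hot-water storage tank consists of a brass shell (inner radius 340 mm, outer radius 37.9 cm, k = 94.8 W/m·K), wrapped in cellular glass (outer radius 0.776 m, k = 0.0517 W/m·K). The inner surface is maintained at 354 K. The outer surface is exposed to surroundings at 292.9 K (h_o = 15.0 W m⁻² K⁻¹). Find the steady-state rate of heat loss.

Treat each layer as a resistance in series:
  R_brass = (1/0.340 − 1/0.379)/(4πk) = 0.3027/(4π·94.8) = 2.541×10^-4 K/W
  R_cellular glass = (1/0.379 − 1/0.776)/(4πk) = 1.350/(4π·0.0517) = 2.078 K/W
  R_conv,out = 1/(4πr²h) = 1/(4π·0.776²·15.0) = 0.008810 K/W
ΣR = 2.541×10^-4 + 2.078 + 0.008810 = 2.087 K/W
Q = ΔT/ΣR = (354 K − 292.9 K)/2.087 = 29.3 W

Q = 29.3 W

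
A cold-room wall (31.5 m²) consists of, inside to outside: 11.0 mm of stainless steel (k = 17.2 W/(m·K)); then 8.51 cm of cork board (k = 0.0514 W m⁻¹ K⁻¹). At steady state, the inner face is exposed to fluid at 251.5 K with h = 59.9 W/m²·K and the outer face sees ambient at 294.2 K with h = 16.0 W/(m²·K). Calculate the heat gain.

Treat each layer as a resistance in series:
  R_conv,in = 1/(hA) = 1/(59.9·31.5) = 5.300×10^-4 K/W
  R_stainless steel = L/(kA) = 0.0110/(17.2·31.5) = 2.030×10^-5 K/W
  R_cork board = L/(kA) = 0.0851/(0.0514·31.5) = 0.05256 K/W
  R_conv,out = 1/(hA) = 1/(16.0·31.5) = 0.001984 K/W
ΣR = 5.300×10^-4 + 2.030×10^-5 + 0.05256 + 0.001984 = 0.05509 K/W
Q = ΔT/ΣR = (251.5 K − 294.2 K)/0.05509 = -775 W
(Negative Q ⇒ heat flows inward; heat gain = 775 W.)

Q = 775 W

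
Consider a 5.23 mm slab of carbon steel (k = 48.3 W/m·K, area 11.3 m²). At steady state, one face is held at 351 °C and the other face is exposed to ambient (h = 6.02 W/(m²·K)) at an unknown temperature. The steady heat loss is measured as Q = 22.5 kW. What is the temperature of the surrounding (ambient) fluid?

Sum the resistances:
  R_carbon steel = L/(kA) = 0.00523/(48.3·11.3) = 9.582×10^-6 K/W
  R_conv,out = 1/(hA) = 1/(6.02·11.3) = 0.01470 K/W
ΣR = 0.01471 K/W
ΔT = Q·ΣR = 22500 × 0.01471 = 331.0 K
Heat flows outward, so T_out = T_in − ΔT = 351 − 331.0 = 20.0 °C

T_out = 20.0 °C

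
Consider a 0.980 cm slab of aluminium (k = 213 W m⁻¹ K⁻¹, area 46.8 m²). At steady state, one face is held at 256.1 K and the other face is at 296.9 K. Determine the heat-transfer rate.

Q = 4.15×10^7 W

Q = kA·ΔT/L = 213 × 46.8 × |256.1 K − 296.9 K| / 0.00980 = 4.15×10^7 W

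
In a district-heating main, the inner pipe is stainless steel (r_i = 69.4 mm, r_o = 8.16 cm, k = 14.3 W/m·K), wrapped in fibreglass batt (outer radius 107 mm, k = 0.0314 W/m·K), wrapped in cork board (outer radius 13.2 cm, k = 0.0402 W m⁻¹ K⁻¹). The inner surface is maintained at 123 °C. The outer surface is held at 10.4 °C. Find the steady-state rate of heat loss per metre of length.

Resistance network (inner→outer):
  R'_stainless steel = ln(0.0816/0.0694)/(2πk) = 0.1619/(2π·14.3) = 0.001802 m·K/W
  R'_fibreglass batt = ln(0.107/0.0816)/(2πk) = 0.2710/(2π·0.0314) = 1.374 m·K/W
  R'_cork board = ln(0.132/0.107)/(2πk) = 0.2100/(2π·0.0402) = 0.8313 m·K/W
ΣR = 0.001802 + 1.374 + 0.8313 = 2.207 m·K/W
Q' = ΔT/ΣR = (123 °C − 10.4 °C)/2.207 = 51.0 W/m

Q' = 51.0 W/m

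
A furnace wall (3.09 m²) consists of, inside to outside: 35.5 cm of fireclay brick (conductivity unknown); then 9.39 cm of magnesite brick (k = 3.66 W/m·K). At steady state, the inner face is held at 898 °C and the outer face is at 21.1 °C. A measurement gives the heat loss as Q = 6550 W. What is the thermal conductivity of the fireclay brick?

ΣR = ΔT/Q = |898 − 21.1|/6550 = 0.1339 K/W
Known resistances:
  R_magnesite brick = L/(kA) = 0.0939/(3.66·3.09) = 0.008303 K/W
R_fireclay brick = ΣR − ΣR_known = 0.1339 − 0.008303 = 0.1256 K/W
L/(kA) = 0.1256 ⇒ k = 0.355/(0.1256·3.09) = 0.915 W/m·K

k = 0.915 W/m·K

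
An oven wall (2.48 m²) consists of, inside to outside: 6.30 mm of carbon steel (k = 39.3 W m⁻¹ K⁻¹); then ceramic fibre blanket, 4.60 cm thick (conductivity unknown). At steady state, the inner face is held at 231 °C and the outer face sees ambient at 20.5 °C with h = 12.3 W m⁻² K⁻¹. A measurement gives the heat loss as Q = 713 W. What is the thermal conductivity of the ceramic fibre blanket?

k = 0.0707 W/m·K

ΣR = ΔT/Q = |231 − 20.5|/713 = 0.2952 K/W
Known resistances:
  R_carbon steel = L/(kA) = 0.00630/(39.3·2.48) = 6.464×10^-5 K/W
  R_conv,out = 1/(hA) = 1/(12.3·2.48) = 0.03278 K/W
R_ceramic fibre blanket = ΣR − ΣR_known = 0.2952 − 0.03284 = 0.2624 K/W
L/(kA) = 0.2624 ⇒ k = 0.0460/(0.2624·2.48) = 0.0707 W/m·K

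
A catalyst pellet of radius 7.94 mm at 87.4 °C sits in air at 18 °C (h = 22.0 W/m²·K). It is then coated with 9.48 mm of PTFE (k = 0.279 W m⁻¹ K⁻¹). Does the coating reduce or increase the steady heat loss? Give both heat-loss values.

Critical radius for a sphere: r_cr = 2k/h = 0.0254 m = 2.54 cm.
Outer radius after coating: r₂ = 0.00794 + 0.00948 = 0.01742 m.
Since r₁ < r_cr and r₂ ≤ r_cr, the coating moves toward the maximum at r_cr — heat loss rises.
Bare: R = 1/(4πr₁²h) = 57.38 K/W; Q = 69.4/57.38 = 1.21 W.
Coated: R = R_cond + R_conv = 31.47 K/W; Q = 69.4/31.47 = 2.21 W.

increases: 1.21 → 2.21 W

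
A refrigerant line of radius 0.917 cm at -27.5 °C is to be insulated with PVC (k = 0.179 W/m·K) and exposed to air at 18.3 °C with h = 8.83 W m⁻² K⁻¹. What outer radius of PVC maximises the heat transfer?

For a cylinder, r_cr = k_ins/h = 0.179/8.83 = 0.0203 m = 2.03 cm

r_cr = 2.03 cm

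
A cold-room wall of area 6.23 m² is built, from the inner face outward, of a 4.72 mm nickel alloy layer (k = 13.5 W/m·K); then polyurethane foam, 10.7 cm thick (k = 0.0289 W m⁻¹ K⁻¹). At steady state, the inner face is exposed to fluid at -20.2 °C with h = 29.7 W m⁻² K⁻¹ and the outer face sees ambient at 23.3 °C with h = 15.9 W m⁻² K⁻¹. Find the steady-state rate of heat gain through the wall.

Q = 71.3 W

Treat each layer as a resistance in series:
  R_conv,in = 1/(hA) = 1/(29.7·6.23) = 0.005404 K/W
  R_nickel alloy = L/(kA) = 0.00472/(13.5·6.23) = 5.612×10^-5 K/W
  R_polyurethane foam = L/(kA) = 0.107/(0.0289·6.23) = 0.5943 K/W
  R_conv,out = 1/(hA) = 1/(15.9·6.23) = 0.01010 K/W
ΣR = 0.005404 + 5.612×10^-5 + 0.5943 + 0.01010 = 0.6099 K/W
Q = ΔT/ΣR = (-20.2 °C − 23.3 °C)/0.6099 = -71.3 W
(Negative Q ⇒ heat flows inward; heat gain = 71.3 W.)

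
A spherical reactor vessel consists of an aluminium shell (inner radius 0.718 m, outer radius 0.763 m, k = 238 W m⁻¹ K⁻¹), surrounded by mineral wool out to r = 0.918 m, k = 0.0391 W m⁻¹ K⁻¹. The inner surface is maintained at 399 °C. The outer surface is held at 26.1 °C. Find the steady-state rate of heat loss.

Q = 828 W

Treat each layer as a resistance in series:
  R_aluminium = (1/0.718 − 1/0.763)/(4πk) = 0.08214/(4π·238) = 2.746×10^-5 K/W
  R_mineral wool = (1/0.763 − 1/0.918)/(4πk) = 0.2213/(4π·0.0391) = 0.4504 K/W
ΣR = 2.746×10^-5 + 0.4504 = 0.4504 K/W
Q = ΔT/ΣR = (399 °C − 26.1 °C)/0.4504 = 828 W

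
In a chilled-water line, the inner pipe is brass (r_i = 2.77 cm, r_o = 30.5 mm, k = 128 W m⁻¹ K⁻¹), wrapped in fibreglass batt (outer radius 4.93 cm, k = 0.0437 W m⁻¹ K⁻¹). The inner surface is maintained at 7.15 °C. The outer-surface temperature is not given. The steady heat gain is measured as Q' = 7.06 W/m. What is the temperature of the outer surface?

T_out = 19.5 °C

Sum the resistances:
  R'_brass = ln(0.0305/0.0277)/(2πk) = 0.09629/(2π·128) = 1.197×10^-4 m·K/W
  R'_fibreglass batt = ln(0.0493/0.0305)/(2πk) = 0.4802/(2π·0.0437) = 1.749 m·K/W
ΣR = 1.749 m·K/W
ΔT = Q'·ΣR = 7.06 × 1.749 = 12.35 K
Heat flows inward, so T_out = T_in + ΔT = 7.15 + 12.35 = 19.5 °C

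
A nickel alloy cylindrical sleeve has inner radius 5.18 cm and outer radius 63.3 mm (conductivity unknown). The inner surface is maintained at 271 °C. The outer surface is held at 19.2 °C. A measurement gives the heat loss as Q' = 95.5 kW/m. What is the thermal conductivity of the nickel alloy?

ΣR = ΔT/Q' = |271 − 19.2|/95500 = 0.002637 m·K/W
ln(r₂/r₁)/(2πk) = 0.002637 ⇒ k = 0.2005/(2π·0.002637) = 12.1 W/m·K

k = 12.1 W/m·K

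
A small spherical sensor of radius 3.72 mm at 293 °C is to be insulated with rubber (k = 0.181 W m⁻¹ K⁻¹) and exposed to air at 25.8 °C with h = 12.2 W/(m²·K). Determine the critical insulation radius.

r_cr = 2.97 cm

For a sphere, r_cr = 2k_ins/h = 2·0.181/12.2 = 0.0297 m = 2.97 cm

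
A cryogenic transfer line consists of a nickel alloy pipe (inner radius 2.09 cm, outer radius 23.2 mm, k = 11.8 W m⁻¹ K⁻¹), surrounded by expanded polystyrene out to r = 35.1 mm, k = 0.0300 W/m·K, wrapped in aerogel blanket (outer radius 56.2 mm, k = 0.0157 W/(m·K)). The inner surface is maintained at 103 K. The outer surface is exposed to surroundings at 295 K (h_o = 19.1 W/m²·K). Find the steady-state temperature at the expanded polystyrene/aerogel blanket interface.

T = 162 K

Treat each layer as a resistance in series:
  R'_nickel alloy = ln(0.0232/0.0209)/(2πk) = 0.1044/(2π·11.8) = 0.001408 m·K/W
  R'_expanded polystyrene = ln(0.0351/0.0232)/(2πk) = 0.4140/(2π·0.0300) = 2.197 m·K/W
  R'_aerogel blanket = ln(0.0562/0.0351)/(2πk) = 0.4707/(2π·0.0157) = 4.772 m·K/W
  R'_conv,out = 1/(2πr h) = 1/(2π·0.0562·19.1) = 0.1483 m·K/W
ΣR = 0.001408 + 2.197 + 4.772 + 0.1483 = 7.119 m·K/W
Q' = ΔT/ΣR = (103 K − 295 K)/7.119 = -26.97 W/m
From the inner boundary to the expanded polystyrene/aerogel blanket interface, ΣR_partial = 2.198 m·K/W.
T_interface = T_in − Q'·ΣR_partial = 103 K − (-26.97)(2.198) = 162 K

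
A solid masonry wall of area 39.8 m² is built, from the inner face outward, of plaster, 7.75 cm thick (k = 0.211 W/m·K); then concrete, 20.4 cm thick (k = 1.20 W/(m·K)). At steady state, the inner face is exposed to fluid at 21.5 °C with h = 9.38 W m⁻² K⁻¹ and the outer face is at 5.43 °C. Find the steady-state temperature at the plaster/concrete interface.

Series thermal resistances, inner to outer:
  R_conv,in = 1/(hA) = 1/(9.38·39.8) = 0.002679 K/W
  R_plaster = L/(kA) = 0.0775/(0.211·39.8) = 0.009229 K/W
  R_concrete = L/(kA) = 0.204/(1.20·39.8) = 0.004271 K/W
ΣR = 0.002679 + 0.009229 + 0.004271 = 0.01618 K/W
Q = ΔT/ΣR = (21.5 °C − 5.43 °C)/0.01618 = 993.2 W
From the inner boundary to the plaster/concrete interface, ΣR_partial = 0.01191 K/W.
T_interface = T_in − Q·ΣR_partial = 21.5 °C − (993.2)(0.01191) = 9.67 °C

T = 9.67 °C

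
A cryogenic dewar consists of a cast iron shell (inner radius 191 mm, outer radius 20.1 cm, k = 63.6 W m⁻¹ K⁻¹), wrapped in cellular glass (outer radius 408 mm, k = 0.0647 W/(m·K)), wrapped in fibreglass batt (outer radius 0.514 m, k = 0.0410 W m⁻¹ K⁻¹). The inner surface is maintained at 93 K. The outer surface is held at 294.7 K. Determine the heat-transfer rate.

Series thermal resistances, inner to outer:
  R_cast iron = (1/0.191 − 1/0.201)/(4πk) = 0.2605/(4π·63.6) = 3.259×10^-4 K/W
  R_cellular glass = (1/0.201 − 1/0.408)/(4πk) = 2.524/(4π·0.0647) = 3.105 K/W
  R_fibreglass batt = (1/0.408 − 1/0.514)/(4πk) = 0.5055/(4π·0.0410) = 0.9810 K/W
ΣR = 3.259×10^-4 + 3.105 + 0.9810 = 4.086 K/W
Q = ΔT/ΣR = (93 K − 294.7 K)/4.086 = -49.4 W
(Negative Q ⇒ heat flows inward; heat gain = 49.4 W.)

Q = 49.4 W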